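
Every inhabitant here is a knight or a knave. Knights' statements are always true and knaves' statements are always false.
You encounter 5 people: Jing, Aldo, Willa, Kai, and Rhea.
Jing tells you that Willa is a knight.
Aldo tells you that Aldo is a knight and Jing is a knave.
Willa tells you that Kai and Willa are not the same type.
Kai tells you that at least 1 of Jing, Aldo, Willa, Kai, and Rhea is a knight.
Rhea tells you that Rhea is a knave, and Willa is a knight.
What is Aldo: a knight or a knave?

Aldo is a knave.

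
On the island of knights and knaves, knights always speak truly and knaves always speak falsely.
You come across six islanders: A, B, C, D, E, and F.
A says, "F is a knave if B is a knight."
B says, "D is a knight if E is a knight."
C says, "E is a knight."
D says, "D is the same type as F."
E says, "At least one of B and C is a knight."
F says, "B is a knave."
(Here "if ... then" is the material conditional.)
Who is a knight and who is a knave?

A is a knight, B is a knave, C is a knight, D is a knave, E is a knight, and F is a knight.

A is a knight, so "F is a knave if B is a knight" must be true — and it is.
B is a knave, and the claim "D is a knight if E is a knight" is indeed false.
C (knight): "E is a knight" — true. ✓
D is a knave, so "D is the same type as F" must be false — and it is.
Since E is a knight, "at least one of B and C is a knight" needs to be true, which holds.
As a knight, F's statement "B is a knave" should be true; it is.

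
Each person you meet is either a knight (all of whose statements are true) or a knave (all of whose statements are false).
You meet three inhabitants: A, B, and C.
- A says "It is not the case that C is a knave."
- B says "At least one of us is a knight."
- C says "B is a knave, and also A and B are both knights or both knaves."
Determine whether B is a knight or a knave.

B is a knight.

Consistent assignments: {A=knave, B=knight, C=knave}
In every consistent assignment, B is a knight.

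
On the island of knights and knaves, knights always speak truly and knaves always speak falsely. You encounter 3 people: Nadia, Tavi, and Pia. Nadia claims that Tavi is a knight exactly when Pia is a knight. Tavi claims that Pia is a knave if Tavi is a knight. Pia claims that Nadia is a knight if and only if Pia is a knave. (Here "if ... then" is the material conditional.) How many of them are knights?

1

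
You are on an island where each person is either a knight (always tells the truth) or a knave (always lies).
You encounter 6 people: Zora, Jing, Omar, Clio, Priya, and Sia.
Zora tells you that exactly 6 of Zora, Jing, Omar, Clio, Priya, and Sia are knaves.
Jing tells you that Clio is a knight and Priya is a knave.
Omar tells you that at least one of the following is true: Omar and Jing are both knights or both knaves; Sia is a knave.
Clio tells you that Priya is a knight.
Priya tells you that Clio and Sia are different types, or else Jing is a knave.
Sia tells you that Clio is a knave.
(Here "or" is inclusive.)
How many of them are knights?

3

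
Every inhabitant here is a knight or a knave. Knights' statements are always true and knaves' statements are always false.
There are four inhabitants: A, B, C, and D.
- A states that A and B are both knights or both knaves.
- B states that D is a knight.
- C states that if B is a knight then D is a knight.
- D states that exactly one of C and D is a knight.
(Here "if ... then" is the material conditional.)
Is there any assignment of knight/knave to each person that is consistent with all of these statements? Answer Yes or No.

No

Checking all 16 assignments, each has at least one speaker whose statement's truth value contradicts their type.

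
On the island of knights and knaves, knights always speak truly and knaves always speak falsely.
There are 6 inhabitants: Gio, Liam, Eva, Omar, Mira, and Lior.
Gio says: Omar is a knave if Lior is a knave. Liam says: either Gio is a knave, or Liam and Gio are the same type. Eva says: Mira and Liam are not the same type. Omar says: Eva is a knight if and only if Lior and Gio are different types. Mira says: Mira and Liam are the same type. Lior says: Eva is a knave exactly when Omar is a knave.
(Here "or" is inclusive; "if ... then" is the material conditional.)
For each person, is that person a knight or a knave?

As a knave, Gio's statement "Omar is a knave if Lior is a knave" should be False; it is.
Liam (knight): "either Gio is a knave, or Liam and Gio are the same type" — True. ✓
Since Eva is a knave, "Mira and Liam are not the same type" needs to be False, which holds.
Since Omar is a knight, "Eva is a knight if and only if Lior and Gio are different types" needs to be True, which holds.
Mira is a knight, and the claim "Mira and Liam are the same type" is indeed True.
Lior (knave): "Eva is a knave exactly when Omar is a knave" — False. ✓

Knights: Liam, Omar, and Mira. Knaves: Gio, Eva, and Lior.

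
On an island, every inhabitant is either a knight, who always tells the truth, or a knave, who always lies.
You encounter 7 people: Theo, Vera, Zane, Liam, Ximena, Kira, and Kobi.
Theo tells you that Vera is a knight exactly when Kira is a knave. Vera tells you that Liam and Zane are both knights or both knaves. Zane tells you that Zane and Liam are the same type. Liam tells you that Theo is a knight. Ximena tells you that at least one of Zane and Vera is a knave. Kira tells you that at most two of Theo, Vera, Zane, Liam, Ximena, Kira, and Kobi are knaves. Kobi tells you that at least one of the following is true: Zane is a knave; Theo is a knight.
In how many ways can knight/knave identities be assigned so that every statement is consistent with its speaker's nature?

Consistent assignments:
  Theo=knight, Vera=knave, Zane=knave, Liam=knight, Ximena=knight, Kira=knight, Kobi=knight

1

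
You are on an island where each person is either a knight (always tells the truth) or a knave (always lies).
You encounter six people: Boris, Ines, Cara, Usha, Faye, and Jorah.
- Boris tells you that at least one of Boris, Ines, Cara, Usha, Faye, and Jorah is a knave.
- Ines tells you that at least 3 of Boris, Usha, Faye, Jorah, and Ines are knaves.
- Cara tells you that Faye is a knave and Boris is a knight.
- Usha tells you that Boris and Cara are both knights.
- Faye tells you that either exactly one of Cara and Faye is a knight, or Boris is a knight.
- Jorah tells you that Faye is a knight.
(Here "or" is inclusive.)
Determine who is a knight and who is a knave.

Boris is a knight, and the claim "at least one of Boris, Ines, Cara, Usha, Faye, and Jorah is a knave" is indeed True.
Since Ines is a knave, "at least 3 of Boris, Usha, Faye, Jorah, and Ines are knaves" needs to be false, which holds.
Since Cara is a knave, "Faye is a knave and Boris is a knight" needs to be false, which holds.
Usha (knave): "Boris and Cara are both knights" — false. ✓
Faye is a knight, and the claim "either exactly one of Cara and Faye is a knight, or Boris is a knight" is indeed True.
Jorah (knight): "Faye is a knight" — True. ✓

Boris is a knight, Ines is a knave, Cara is a knave, Usha is a knave, Faye is a knight, and Jorah is a knight.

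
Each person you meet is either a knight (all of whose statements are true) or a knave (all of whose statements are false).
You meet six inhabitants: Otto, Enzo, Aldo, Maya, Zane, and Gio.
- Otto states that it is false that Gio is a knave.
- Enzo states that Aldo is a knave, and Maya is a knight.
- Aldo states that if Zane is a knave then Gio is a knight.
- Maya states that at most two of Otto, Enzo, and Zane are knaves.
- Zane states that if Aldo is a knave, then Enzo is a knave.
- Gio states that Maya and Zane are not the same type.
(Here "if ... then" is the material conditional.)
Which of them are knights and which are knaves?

Otto (knave): "it is false that Gio is a knave" — False. ✓
As a knave, Enzo's statement "Aldo is a knave, and Maya is a knight" should be False; it is.
Aldo is a knight; "if Zane is a knave then Gio is a knight" is true, as required.
Maya is a knight, so "at most two of Otto, Enzo, and Zane are knaves" must be true — and it is.
Zane is a knight, and the claim "if Aldo is a knave, then Enzo is a knave" is indeed true.
Gio is a knave, and the claim "Maya and Zane are not the same type" is indeed False.

Knights: Aldo, Maya, and Zane. Knaves: Otto, Enzo, and Gio.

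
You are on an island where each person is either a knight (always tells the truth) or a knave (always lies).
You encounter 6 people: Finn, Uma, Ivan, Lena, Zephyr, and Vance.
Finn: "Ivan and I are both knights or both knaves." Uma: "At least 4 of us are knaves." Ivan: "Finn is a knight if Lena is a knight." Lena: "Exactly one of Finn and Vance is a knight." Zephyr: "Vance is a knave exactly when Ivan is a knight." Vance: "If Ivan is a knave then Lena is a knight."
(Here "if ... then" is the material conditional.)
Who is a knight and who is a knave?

Finn (knight): "Ivan and I are both knights or both knaves" — True. ✓
Uma (knave): "at least 4 of us are knaves" — false. ✓
Ivan is a knight, and the claim "Finn is a knight if Lena is a knight" is indeed True.
As a knave, Lena's statement "exactly one of Finn and Vance is a knight" should be false; it is.
Zephyr is a knave, so "Vance is a knave exactly when Ivan is a knight" must be false — and it is.
Vance (knight): "if Ivan is a knave then Lena is a knight" — True. ✓

Finn is a knight, Uma is a knave, Ivan is a knight, Lena is a knave, Zephyr is a knave, and Vance is a knight.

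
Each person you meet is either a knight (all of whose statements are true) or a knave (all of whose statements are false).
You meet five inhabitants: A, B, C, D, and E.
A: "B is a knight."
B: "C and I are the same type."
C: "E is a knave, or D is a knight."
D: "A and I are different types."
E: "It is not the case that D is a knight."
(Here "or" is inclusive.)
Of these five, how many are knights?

2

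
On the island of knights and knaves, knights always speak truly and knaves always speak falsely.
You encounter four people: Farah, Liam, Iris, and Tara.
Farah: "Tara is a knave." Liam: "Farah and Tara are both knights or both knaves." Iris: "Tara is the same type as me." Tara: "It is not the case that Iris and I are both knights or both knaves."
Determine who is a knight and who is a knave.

Farah is a knave, Liam is a knave, Iris is a knave, and Tara is a knight.

Suppose Farah is a knight. Then Farah's statement "Tara is a knave" would have to be true. Checking the 8 ways to assign the others, none is consistent with every speaker.
(For instance, with Liam=knave, Iris=knave, Tara=knight, Farah's claim "Tara is a knave" comes out false where it would need to be true.)
So Farah must be a knave, making "Tara is a knave" false. Taking Farah=knave, Liam=knave, Iris=knave, Tara=knight, each remaining statement checks out:
  Liam (knave): "Farah and Tara are both knights or both knaves" — false. ✓
  Iris (knave): "Tara is the same type as me" — false. ✓
  Tara (knight): "it is not the case that Iris and I are both knights or both knaves" — true. ✓
This is the unique consistent assignment.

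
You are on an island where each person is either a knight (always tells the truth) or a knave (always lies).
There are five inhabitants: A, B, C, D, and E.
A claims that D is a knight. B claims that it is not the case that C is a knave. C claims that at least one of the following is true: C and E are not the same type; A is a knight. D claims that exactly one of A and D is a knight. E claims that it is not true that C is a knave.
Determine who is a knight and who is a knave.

Knights: none. Knaves: A, B, C, D, and E.

Suppose A is a knight. Then A's statement "D is a knight" would have to be true. Checking the 16 ways to assign the others, none is consistent with every speaker.
(For instance, with B=knave, C=knave, D=knave, E=knave, A's claim "D is a knight" comes out false where it would need to be true.)
So A must be a knave, making "D is a knight" false. Taking A=knave, B=knave, C=knave, D=knave, E=knave, each remaining statement checks out:
  B (knave): "it is not the case that C is a knave" — false. ✓
  C (knave): "at least one of the following is true: C and E are not the same type; A is a knight" — false. ✓
  D (knave): "exactly one of A and D is a knight" — false. ✓
  E (knave): "it is not true that C is a knave" — false. ✓
This is the unique consistent assignment.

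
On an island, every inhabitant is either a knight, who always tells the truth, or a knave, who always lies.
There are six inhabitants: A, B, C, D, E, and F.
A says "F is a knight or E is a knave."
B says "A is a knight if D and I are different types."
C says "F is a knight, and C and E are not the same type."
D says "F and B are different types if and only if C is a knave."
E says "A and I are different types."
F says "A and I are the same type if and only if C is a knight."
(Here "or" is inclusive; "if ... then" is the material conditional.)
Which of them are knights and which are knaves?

Knights: B, D, and E. Knaves: A, C, and F.

As a knave, A's statement "F is a knight or E is a knave" should be False; it is.
As a knight, B's statement "A is a knight if D and I are different types" should be true; it is.
As a knave, C's statement "F is a knight, and C and E are not the same type" should be False; it is.
D (knight): "F and B are different types if and only if C is a knave" — true. ✓
E (knight): "A and I are different types" — true. ✓
Since F is a knave, "A and I are the same type if and only if C is a knight" needs to be False, which holds.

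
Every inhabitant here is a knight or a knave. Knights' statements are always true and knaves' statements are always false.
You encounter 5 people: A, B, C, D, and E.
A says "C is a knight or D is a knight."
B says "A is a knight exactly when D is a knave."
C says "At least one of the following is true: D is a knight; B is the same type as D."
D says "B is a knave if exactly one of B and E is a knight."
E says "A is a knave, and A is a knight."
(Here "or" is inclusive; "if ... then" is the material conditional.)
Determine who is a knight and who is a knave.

A is a knight, B is a knave, C is a knight, D is a knight, and E is a knave.

As a knight, A's statement "C is a knight or D is a knight" should be True; it is.
As a knave, B's statement "A is a knight exactly when D is a knave" should be False; it is.
C (knight): "at least one of the following is true: D is a knight; B is the same type as D" — True. ✓
D (knight): "B is a knave if exactly one of B and E is a knight" — True. ✓
As a knave, E's statement "A is a knave, and A is a knight" should be False; it is.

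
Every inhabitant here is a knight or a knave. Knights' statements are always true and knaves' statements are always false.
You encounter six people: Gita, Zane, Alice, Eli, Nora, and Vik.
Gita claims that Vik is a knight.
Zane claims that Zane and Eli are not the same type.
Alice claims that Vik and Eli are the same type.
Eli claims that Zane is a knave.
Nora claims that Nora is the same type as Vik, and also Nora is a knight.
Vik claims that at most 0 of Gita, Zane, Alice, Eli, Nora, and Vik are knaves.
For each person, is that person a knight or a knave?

Gita is a knave, Zane is a knight, Alice is a knight, Eli is a knave, Nora is a knave, and Vik is a knave.

Gita (knave): "Vik is a knight" — False. ✓
As a knight, Zane's statement "Zane and Eli are not the same type" should be True; it is.
Alice is a knight, so "Vik and Eli are the same type" must be True — and it is.
Eli is a knave, and the claim "Zane is a knave" is indeed False.
As a knave, Nora's statement "Nora is the same type as Vik, and also Nora is a knight" should be False; it is.
Vik is a knave; "at most 0 of Gita, Zane, Alice, Eli, Nora, and Vik are knaves" is False, as required.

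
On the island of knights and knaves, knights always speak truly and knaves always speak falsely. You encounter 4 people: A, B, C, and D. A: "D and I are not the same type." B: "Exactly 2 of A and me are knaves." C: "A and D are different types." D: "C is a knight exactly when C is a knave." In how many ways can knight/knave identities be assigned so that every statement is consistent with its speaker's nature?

Consistent assignments:
  A=knight, B=knave, C=knight, D=knave

1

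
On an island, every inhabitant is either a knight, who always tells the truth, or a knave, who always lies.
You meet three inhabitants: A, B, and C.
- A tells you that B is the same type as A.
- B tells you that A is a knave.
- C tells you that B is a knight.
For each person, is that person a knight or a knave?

A is a knave, B is a knight, and C is a knight.

A is a knave; "B is the same type as A" is false, as required.
B (knight): "A is a knave" — True. ✓
C is a knight, so "B is a knight" must be True — and it is.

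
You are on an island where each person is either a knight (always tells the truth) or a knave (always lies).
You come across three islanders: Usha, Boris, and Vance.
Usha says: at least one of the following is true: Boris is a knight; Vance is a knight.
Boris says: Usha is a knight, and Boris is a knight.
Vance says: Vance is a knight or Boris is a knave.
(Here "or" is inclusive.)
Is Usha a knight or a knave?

Usha is a knight.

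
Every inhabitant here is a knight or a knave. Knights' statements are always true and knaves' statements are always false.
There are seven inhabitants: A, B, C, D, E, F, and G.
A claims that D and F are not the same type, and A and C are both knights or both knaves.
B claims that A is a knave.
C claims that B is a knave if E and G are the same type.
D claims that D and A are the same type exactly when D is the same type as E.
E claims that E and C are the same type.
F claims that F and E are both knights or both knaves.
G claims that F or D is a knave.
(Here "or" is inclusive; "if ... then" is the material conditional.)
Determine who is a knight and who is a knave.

A is a knight, B is a knave, C is a knight, D is a knight, E is a knight, F is a knave, and G is a knight.

As a knight, A's statement "D and F are not the same type, and A and C are both knights or both knaves" should be true; it is.
Since B is a knave, "A is a knave" needs to be false, which holds.
C (knight): "B is a knave if E and G are the same type" — true. ✓
D is a knight; "D and A are the same type exactly when D is the same type as E" is true, as required.
As a knight, E's statement "E and C are the same type" should be true; it is.
As a knave, F's statement "F and E are both knights or both knaves" should be false; it is.
G is a knight, so "F or D is a knave" must be true — and it is.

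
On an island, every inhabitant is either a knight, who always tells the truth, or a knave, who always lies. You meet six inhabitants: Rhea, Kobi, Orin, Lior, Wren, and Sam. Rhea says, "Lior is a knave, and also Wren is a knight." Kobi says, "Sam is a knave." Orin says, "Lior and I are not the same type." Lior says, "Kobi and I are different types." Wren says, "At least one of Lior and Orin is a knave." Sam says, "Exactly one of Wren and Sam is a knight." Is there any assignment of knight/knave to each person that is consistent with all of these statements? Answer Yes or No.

No

Checking all 64 assignments, each has at least one speaker whose statement's truth value contradicts their type.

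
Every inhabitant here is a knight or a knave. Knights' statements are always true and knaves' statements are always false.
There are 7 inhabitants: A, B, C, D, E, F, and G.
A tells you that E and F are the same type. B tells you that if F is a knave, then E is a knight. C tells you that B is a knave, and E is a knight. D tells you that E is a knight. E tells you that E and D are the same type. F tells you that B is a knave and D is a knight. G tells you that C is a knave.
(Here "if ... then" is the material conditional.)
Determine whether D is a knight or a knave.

D is a knight.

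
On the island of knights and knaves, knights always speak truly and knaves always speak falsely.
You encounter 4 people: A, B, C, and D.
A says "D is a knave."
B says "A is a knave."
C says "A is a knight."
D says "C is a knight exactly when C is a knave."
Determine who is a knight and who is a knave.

A is a knight, B is a knave, C is a knight, and D is a knave.

Suppose A is a knave. Then A's statement "D is a knave" would have to be false. Checking the 8 ways to assign the others, none is consistent with every speaker.
(For instance, with B=knave, C=knight, D=knave, A's claim "D is a knave" comes out true where it would need to be false.)
So A must be a knight, making "D is a knave" true. Taking A=knight, B=knave, C=knight, D=knave, each remaining statement checks out:
  B (knave): "A is a knave" — false. ✓
  C (knight): "A is a knight" — true. ✓
  D (knave): "C is a knight exactly when C is a knave" — false. ✓
This is the unique consistent assignment.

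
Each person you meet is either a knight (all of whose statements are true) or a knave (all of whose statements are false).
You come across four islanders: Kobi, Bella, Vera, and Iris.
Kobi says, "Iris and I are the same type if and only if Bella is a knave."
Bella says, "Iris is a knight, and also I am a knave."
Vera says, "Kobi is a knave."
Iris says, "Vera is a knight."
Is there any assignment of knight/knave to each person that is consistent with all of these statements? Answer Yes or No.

Checking all 16 assignments, each has at least one speaker whose statement's truth value contradicts their type.

No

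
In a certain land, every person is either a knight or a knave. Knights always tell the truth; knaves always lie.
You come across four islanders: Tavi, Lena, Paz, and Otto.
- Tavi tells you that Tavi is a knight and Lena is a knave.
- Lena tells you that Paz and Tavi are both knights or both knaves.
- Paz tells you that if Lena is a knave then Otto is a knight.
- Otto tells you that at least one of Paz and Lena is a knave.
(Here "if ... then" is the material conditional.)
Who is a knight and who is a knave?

Since Tavi is a knave, "Tavi is a knight and Lena is a knave" needs to be false, which holds.
Lena is a knave, so "Paz and Tavi are both knights or both knaves" must be false — and it is.
As a knight, Paz's statement "if Lena is a knave then Otto is a knight" should be true; it is.
Since Otto is a knight, "at least one of Paz and Lena is a knave" needs to be true, which holds.

Tavi is a knave, Lena is a knave, Paz is a knight, and Otto is a knight.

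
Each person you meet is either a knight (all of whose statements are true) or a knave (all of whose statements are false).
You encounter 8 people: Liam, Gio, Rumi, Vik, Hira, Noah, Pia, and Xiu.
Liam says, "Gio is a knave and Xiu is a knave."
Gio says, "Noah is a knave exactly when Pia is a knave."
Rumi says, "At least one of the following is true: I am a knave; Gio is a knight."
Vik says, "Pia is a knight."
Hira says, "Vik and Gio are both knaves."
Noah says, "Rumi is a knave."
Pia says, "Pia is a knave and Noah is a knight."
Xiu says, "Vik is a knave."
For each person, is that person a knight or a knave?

Liam is a knave, Gio is a knight, Rumi is a knight, Vik is a knave, Hira is a knave, Noah is a knave, Pia is a knave, and Xiu is a knight.

Since Liam is a knave, "Gio is a knave and Xiu is a knave" needs to be False, which holds.
Gio is a knight, and the claim "Noah is a knave exactly when Pia is a knave" is indeed true.
Since Rumi is a knight, "at least one of the following is true: I am a knave; Gio is a knight" needs to be true, which holds.
Vik is a knave, so "Pia is a knight" must be False — and it is.
Hira is a knave, so "Vik and Gio are both knaves" must be False — and it is.
As a knave, Noah's statement "Rumi is a knave" should be False; it is.
Pia (knave): "Pia is a knave and Noah is a knight" — False. ✓
Xiu is a knight; "Vik is a knave" is true, as required.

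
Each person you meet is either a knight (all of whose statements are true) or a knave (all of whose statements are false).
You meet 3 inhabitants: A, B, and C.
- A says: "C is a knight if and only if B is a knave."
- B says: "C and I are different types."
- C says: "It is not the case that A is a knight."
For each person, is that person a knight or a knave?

A is a knight, B is a knight, and C is a knave.

A is a knight, so "C is a knight if and only if B is a knave" must be True — and it is.
As a knight, B's statement "C and I are different types" should be True; it is.
C is a knave; "it is not the case that A is a knight" is false, as required.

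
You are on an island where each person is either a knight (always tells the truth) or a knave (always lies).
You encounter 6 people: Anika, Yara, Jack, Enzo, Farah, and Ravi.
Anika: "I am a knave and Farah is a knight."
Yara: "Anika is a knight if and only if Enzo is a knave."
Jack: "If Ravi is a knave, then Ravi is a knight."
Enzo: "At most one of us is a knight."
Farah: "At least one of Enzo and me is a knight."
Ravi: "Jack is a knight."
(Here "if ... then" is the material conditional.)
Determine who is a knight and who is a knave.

Anika (knave): "I am a knave and Farah is a knight" — false. ✓
Yara (knave): "Anika is a knight if and only if Enzo is a knave" — false. ✓
Jack is a knight; "if Ravi is a knave, then Ravi is a knight" is true, as required.
Enzo (knave): "at most one of us is a knight" — false. ✓
Since Farah is a knave, "at least one of Enzo and me is a knight" needs to be false, which holds.
Ravi is a knight; "Jack is a knight" is true, as required.

Anika is a knave, Yara is a knave, Jack is a knight, Enzo is a knave, Farah is a knave, and Ravi is a knight.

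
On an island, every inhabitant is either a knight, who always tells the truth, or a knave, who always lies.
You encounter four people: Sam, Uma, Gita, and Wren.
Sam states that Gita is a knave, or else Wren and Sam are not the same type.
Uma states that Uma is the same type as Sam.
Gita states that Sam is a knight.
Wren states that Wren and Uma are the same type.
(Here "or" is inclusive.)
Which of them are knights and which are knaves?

Sam is a knight, Uma is a knight, Gita is a knight, and Wren is a knave.

Sam is a knight; "Gita is a knave, or else Wren and Sam are not the same type" is true, as required.
Since Uma is a knight, "Uma is the same type as Sam" needs to be true, which holds.
Gita is a knight, and the claim "Sam is a knight" is indeed true.
As a knave, Wren's statement "Wren and Uma are the same type" should be false; it is.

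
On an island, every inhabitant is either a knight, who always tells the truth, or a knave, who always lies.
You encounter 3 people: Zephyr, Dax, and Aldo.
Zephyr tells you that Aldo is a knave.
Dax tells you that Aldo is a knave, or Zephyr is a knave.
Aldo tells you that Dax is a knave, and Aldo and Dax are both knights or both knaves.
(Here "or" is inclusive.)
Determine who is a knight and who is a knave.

Zephyr is a knight, Dax is a knight, and Aldo is a knave.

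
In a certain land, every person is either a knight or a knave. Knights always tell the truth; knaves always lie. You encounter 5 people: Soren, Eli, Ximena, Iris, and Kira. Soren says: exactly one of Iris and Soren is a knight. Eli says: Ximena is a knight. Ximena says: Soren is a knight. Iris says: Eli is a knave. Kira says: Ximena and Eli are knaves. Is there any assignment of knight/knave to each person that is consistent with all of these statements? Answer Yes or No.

Yes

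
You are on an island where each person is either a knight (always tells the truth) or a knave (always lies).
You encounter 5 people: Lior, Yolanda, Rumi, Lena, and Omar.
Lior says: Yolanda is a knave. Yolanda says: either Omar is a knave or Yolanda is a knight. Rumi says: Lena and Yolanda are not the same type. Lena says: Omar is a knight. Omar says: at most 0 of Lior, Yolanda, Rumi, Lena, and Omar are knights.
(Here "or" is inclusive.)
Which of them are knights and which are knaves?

Knights: Yolanda and Rumi. Knaves: Lior, Lena, and Omar.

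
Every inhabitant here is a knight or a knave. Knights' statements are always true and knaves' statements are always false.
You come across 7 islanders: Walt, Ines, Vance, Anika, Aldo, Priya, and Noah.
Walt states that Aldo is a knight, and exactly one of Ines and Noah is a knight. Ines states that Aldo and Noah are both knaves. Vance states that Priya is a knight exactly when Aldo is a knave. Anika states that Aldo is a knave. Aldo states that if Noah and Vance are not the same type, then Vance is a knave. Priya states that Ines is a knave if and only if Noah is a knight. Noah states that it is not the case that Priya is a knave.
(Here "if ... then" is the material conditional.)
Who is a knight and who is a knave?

Knights: Walt, Aldo, Priya, and Noah. Knaves: Ines, Vance, and Anika.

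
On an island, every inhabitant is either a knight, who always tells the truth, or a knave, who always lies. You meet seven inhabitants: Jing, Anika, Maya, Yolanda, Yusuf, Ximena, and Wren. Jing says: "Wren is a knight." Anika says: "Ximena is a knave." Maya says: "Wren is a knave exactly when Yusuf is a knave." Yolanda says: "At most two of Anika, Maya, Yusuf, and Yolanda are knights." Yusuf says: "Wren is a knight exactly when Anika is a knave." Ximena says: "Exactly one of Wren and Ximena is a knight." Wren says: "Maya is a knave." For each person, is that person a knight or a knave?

Jing is a knave, so "Wren is a knight" must be false — and it is.
As a knave, Anika's statement "Ximena is a knave" should be false; it is.
Maya is a knight, so "Wren is a knave exactly when Yusuf is a knave" must be true — and it is.
Since Yolanda is a knight, "at most two of Anika, Maya, Yusuf, and Yolanda are knights" needs to be true, which holds.
Since Yusuf is a knave, "Wren is a knight exactly when Anika is a knave" needs to be false, which holds.
As a knight, Ximena's statement "exactly one of Wren and Ximena is a knight" should be true; it is.
Wren is a knave; "Maya is a knave" is false, as required.

Jing is a knave, Anika is a knave, Maya is a knight, Yolanda is a knight, Yusuf is a knave, Ximena is a knight, and Wren is a knave.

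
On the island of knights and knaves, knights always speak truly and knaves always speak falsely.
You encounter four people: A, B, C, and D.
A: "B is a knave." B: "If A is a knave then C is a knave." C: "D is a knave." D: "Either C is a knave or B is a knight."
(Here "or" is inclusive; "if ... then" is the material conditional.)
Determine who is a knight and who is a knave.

A is a knave, B is a knight, C is a knave, and D is a knight.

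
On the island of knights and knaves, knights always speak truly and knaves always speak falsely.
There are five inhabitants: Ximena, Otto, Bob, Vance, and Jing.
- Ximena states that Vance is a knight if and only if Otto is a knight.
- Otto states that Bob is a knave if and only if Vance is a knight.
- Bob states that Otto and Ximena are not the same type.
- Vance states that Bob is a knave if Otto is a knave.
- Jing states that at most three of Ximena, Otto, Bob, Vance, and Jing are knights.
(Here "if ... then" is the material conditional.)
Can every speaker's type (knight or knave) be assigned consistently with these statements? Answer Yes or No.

No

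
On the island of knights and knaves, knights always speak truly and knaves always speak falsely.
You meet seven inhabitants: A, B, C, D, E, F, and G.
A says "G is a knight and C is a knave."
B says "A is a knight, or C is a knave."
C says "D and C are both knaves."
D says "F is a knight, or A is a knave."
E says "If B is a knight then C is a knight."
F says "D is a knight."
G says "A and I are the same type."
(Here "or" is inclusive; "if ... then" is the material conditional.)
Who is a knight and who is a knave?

A is a knight, B is a knight, C is a knave, D is a knight, E is a knave, F is a knight, and G is a knight.

A is a knight; "G is a knight and C is a knave" is true, as required.
B is a knight, and the claim "A is a knight, or C is a knave" is indeed true.
C is a knave, and the claim "D and C are both knaves" is indeed False.
D (knight): "F is a knight, or A is a knave" — true. ✓
Since E is a knave, "if B is a knight then C is a knight" needs to be False, which holds.
F (knight): "D is a knight" — true. ✓
G is a knight; "A and I are the same type" is true, as required.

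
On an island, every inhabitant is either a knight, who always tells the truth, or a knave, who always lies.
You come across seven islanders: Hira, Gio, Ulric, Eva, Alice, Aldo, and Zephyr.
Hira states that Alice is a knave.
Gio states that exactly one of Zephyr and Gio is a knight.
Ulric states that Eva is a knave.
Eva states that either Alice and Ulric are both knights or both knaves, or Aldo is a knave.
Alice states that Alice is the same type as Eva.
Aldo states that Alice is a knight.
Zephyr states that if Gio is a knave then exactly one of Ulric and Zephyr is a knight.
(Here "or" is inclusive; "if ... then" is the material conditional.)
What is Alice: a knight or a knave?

Alice is a knave.

Consistent assignments: {Hira=knight, Gio=knave, Ulric=knave, Eva=knight, Alice=knave, Aldo=knave, Zephyr=knave}
In every consistent assignment, Alice is a knave.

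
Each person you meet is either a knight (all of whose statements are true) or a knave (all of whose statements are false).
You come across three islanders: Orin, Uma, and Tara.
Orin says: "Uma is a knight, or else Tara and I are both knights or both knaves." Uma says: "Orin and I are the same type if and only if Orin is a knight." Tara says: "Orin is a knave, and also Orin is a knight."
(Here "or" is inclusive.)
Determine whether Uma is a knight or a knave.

Uma is a knight.

Consistent assignments: {Orin=knight, Uma=knight, Tara=knave}
In every consistent assignment, Uma is a knight.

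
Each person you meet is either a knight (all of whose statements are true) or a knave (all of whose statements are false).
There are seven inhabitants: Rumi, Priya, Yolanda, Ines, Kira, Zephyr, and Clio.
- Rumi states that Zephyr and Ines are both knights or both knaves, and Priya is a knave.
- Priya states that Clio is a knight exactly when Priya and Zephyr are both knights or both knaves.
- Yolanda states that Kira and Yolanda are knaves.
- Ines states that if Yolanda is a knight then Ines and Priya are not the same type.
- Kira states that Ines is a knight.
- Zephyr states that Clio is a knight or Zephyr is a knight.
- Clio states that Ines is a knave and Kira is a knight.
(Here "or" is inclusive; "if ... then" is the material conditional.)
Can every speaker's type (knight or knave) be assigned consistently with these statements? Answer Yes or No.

Yes

One consistent assignment: Rumi=knave, Priya=knight, Yolanda=knave, Ines=knight, Kira=knight, Zephyr=knave, Clio=knave.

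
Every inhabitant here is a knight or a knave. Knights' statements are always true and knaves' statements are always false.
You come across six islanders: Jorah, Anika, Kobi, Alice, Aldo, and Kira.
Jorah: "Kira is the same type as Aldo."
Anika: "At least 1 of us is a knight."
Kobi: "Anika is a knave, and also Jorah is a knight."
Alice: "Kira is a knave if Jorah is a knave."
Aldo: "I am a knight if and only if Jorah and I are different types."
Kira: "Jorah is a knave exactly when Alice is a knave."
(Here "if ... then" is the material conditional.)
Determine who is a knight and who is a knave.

Jorah (knave): "Kira is the same type as Aldo" — False. ✓
Since Anika is a knight, "at least 1 of us is a knight" needs to be true, which holds.
Kobi is a knave, and the claim "Anika is a knave, and also Jorah is a knight" is indeed False.
Alice is a knight, and the claim "Kira is a knave if Jorah is a knave" is indeed true.
Aldo (knight): "I am a knight if and only if Jorah and I are different types" — true. ✓
As a knave, Kira's statement "Jorah is a knave exactly when Alice is a knave" should be False; it is.

Jorah is a knave, Anika is a knight, Kobi is a knave, Alice is a knight, Aldo is a knight, and Kira is a knave.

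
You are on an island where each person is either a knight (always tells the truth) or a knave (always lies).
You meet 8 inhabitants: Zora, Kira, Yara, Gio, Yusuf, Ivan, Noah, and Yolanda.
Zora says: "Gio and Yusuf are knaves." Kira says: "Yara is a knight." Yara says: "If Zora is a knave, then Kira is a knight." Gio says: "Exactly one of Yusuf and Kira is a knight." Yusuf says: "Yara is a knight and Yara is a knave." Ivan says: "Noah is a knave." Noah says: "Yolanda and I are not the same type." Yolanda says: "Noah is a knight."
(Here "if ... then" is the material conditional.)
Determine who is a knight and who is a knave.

Zora (knave): "Gio and Yusuf are knaves" — false. ✓
Kira is a knight; "Yara is a knight" is True, as required.
Since Yara is a knight, "if Zora is a knave, then Kira is a knight" needs to be True, which holds.
Gio is a knight; "exactly one of Yusuf and Kira is a knight" is True, as required.
Yusuf is a knave; "Yara is a knight and Yara is a knave" is false, as required.
As a knight, Ivan's statement "Noah is a knave" should be True; it is.
Since Noah is a knave, "Yolanda and I are not the same type" needs to be false, which holds.
Yolanda is a knave, and the claim "Noah is a knight" is indeed false.

Zora is a knave, Kira is a knight, Yara is a knight, Gio is a knight, Yusuf is a knave, Ivan is a knight, Noah is a knave, and Yolanda is a knave.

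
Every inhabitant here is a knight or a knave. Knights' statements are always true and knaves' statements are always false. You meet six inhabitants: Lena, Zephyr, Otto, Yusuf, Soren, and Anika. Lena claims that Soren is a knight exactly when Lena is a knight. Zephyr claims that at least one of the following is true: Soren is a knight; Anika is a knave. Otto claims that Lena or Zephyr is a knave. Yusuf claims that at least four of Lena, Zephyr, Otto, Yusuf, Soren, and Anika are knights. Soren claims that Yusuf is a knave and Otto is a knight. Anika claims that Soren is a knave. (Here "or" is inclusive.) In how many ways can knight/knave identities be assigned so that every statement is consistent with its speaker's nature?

1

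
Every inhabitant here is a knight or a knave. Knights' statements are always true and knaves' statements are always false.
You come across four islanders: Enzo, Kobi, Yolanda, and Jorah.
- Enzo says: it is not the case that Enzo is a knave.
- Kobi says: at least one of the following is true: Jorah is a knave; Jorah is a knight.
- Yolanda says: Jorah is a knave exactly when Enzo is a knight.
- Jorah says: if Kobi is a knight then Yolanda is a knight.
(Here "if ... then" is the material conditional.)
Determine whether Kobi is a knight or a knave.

Consistent assignments: {Enzo=knave, Kobi=knight, Yolanda=knight, Jorah=knight}; {Enzo=knave, Kobi=knight, Yolanda=knave, Jorah=knave}
In every consistent assignment, Kobi is a knight.

Kobi is a knight.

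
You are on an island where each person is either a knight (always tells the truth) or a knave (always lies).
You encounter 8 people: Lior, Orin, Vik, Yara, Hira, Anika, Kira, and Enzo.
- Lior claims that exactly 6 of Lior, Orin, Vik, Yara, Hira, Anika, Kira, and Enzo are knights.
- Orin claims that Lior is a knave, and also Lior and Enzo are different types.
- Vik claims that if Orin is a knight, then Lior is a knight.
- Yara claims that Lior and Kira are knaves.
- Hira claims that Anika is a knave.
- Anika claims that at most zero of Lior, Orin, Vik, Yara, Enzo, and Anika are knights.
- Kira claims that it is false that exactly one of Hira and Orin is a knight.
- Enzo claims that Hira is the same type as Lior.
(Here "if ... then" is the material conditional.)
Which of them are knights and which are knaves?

Knights: Vik, Yara, and Hira. Knaves: Lior, Orin, Anika, Kira, and Enzo.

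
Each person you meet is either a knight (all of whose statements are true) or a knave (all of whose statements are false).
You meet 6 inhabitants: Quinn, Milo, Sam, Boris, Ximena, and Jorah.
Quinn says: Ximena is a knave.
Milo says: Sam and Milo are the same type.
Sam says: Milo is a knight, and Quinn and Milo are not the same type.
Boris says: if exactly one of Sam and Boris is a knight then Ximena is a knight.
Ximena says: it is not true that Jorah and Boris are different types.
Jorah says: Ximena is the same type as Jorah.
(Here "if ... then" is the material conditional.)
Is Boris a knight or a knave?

Boris is a knight.

Consistent assignments: {Quinn=knave, Milo=knight, Sam=knight, Boris=knight, Ximena=knight, Jorah=knight}
In every consistent assignment, Boris is a knight.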